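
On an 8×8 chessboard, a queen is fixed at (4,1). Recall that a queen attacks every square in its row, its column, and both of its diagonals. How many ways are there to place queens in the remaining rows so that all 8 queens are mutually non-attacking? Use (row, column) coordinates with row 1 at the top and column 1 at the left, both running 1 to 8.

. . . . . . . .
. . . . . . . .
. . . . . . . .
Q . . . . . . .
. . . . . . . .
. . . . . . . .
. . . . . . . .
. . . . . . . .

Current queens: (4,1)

18

Branch on row 1: col 2 → 2; col 3 → 4; col 5 → 5; col 6 → 4; col 7 → 2; col 8 → 1.
Sum: 2 + 4 + 5 + 4 + 2 + 1 = 18.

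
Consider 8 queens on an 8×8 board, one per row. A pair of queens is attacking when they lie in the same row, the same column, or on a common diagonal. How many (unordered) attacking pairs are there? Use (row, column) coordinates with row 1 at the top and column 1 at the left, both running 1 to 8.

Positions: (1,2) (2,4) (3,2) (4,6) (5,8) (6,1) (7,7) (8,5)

3

Same column: (1,2)–(3,2) (column 2).
Same diagonal: (2,4)–(4,6) (|2−4| = |4−6| = 2); (5,8)–(8,5) (|5−8| = |8−5| = 3).
Total attacking pairs: 3.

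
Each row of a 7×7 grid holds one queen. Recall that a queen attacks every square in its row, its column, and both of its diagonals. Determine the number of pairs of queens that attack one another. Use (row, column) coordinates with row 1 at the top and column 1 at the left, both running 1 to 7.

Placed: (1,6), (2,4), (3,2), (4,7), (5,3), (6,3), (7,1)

Same column: (5,3)–(6,3) (column 3).
Same diagonal: (5,3)–(7,1) (|5−7| = |3−1| = 2).
Total attacking pairs: 2.

2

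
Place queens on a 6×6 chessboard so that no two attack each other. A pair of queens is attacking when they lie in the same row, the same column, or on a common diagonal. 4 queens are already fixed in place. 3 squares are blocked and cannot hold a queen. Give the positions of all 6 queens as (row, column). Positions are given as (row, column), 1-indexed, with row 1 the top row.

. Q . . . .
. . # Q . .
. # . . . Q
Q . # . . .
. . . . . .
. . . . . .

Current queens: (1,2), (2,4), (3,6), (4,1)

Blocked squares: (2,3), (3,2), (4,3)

Row 5: attacked by (1,2)→{2,6}; (2,4)→{1,4}; (3,6)→{4,6}; (4,1)→{1,2}. Safe: 3, 5. Place at column 3.
Row 6: attacked by (1,2)→{2}; (2,4)→{4}; (3,6)→{3,6}; (4,1)→{1,3}; (5,3)→{2,3,4}. Safe: 5. Place at column 5.
Columns [2, 4, 6, 1, 3, 5], r−c [-1, -2, -3, 3, 2, 1], r+c [3, 6, 9, 5, 8, 11] are all distinct, so no two queens attack.

(1,2) (2,4) (3,6) (4,1) (5,3) (6,5)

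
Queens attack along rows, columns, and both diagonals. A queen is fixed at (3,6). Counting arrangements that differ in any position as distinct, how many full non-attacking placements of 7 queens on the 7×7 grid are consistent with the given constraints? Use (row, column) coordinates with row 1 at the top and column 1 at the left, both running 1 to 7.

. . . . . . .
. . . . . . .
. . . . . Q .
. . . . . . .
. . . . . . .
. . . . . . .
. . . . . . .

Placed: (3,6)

6

Branch on row 1: col 1 → 0; col 2 → 1; col 3 → 2; col 5 → 2; col 7 → 1.
Sum: 0 + 1 + 2 + 2 + 1 = 6.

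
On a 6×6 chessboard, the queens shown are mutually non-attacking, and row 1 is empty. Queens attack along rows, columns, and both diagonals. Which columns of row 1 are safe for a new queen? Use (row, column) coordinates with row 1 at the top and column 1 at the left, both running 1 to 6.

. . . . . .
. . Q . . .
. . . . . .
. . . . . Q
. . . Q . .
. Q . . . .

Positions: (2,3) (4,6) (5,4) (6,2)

columns 1, 5

(2,3) attacks row 1 at column 3 and diagonals 2, 4.
(4,6) attacks row 1 at column 6 and diagonals 3.
(5,4) attacks row 1 at column 4.
(6,2) attacks row 1 at column 2.
Attacked columns: {2, 3, 4, 6}. Safe: {1, 5}.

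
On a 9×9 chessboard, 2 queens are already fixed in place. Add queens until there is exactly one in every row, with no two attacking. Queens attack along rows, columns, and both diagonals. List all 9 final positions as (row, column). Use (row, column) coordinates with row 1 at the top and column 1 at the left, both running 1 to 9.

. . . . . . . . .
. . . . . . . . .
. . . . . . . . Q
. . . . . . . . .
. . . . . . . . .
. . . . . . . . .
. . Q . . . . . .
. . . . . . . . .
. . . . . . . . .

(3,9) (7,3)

Row 1: attacked by (3,9)→{7,9}; (7,3)→{3,9}. Safe: 1, 2, 4, 5, 6, 8. Place at column 1.
Row 2: attacked by (1,1)→{1,2}; (3,9)→{8,9}; (7,3)→{3,8}. Safe: 4, 5, 6, 7. Place at column 6.
Row 4: attacked by (1,1)→{1,4}; (2,6)→{4,6,8}; (3,9)→{8,9}; (7,3)→{3,6}. Safe: 2, 5, 7. Place at column 5.
Row 5: attacked by (1,1)→{1,5}; (2,6)→{3,6,9}; (3,9)→{7,9}; (4,5)→{4,5,6}; (7,3)→{1,3,5}. Safe: 2, 8. Place at column 2.
Row 6: attacked by (1,1)→{1,6}; (2,6)→{2,6}; (3,9)→{6,9}; (4,5)→{3,5,7}; (5,2)→{1,2,3}; (7,3)→{2,3,4}. Safe: 8. Place at column 8.
Row 8: attacked by (1,1)→{1,8}; (2,6)→{6}; (3,9)→{4,9}; (4,5)→{1,5,9}; (5,2)→{2,5}; (6,8)→{6,8}; (7,3)→{2,3,4}. Safe: 7. Place at column 7.
Row 9: attacked by (1,1)→{1,9}; (2,6)→{6}; (3,9)→{3,9}; (4,5)→{5}; (5,2)→{2,6}; (6,8)→{5,8}; (7,3)→{1,3,5}; (8,7)→{6,7,8}. Safe: 4. Place at column 4.
Columns [1, 6, 9, 5, 2, 8, 3, 7, 4], r−c [0, -4, -6, -1, 3, -2, 4, 1, 5], r+c [2, 8, 12, 9, 7, 14, 10, 15, 13] are all distinct, so no two queens attack.

(1,1) (2,6) (3,9) (4,5) (5,2) (6,8) (7,3) (8,7) (9,4)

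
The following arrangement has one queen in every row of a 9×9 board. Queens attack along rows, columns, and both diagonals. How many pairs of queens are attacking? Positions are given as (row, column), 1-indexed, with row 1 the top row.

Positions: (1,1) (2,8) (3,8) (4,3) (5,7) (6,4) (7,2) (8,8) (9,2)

7

Same column: (2,8)–(3,8) (column 8); (2,8)–(8,8) (column 8); (3,8)–(8,8) (column 8); (7,2)–(9,2) (column 2).
Same diagonal: (1,1)–(8,8) (|1−8| = |1−8| = 7); (2,8)–(6,4) (|2−6| = |8−4| = 4); (3,8)–(9,2) (|3−9| = |8−2| = 6).
Total attacking pairs: 7.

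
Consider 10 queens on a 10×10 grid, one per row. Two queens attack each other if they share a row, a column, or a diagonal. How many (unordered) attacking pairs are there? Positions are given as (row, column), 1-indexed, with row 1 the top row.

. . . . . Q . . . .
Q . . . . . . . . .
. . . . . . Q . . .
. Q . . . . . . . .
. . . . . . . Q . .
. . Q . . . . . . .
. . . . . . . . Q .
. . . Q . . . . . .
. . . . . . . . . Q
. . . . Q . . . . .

0

All columns are distinct and no two queens satisfy |Δrow| = |Δcol|, so no pair attacks.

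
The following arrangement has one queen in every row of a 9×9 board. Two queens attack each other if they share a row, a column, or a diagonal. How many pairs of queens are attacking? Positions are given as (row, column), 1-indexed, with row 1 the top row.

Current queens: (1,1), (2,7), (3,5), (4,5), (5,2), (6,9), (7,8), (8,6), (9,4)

4

Same column: (3,5)–(4,5) (column 5).
Same diagonal: (2,7)–(4,5) (|2−4| = |7−5| = 2); (4,5)–(7,8) (|4−7| = |5−8| = 3); (6,9)–(7,8) (|6−7| = |9−8| = 1).
Total attacking pairs: 4.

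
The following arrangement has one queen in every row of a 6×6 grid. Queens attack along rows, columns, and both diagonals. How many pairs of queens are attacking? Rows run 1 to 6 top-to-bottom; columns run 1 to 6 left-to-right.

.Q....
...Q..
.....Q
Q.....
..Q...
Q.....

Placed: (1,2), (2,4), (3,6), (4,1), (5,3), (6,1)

Same column: (4,1)–(6,1) (column 1).
Total attacking pairs: 1.

1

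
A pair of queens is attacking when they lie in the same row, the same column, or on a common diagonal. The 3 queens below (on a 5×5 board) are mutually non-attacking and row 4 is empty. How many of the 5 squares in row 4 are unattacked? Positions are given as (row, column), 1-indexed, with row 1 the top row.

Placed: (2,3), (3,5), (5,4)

1

(2,3) attacks row 4 at column 3 and diagonals 1, 5.
(3,5) attacks row 4 at column 5 and diagonals 4.
(5,4) attacks row 4 at column 4 and diagonals 3, 5.
Attacked columns: {1, 3, 4, 5}. Safe: {2}.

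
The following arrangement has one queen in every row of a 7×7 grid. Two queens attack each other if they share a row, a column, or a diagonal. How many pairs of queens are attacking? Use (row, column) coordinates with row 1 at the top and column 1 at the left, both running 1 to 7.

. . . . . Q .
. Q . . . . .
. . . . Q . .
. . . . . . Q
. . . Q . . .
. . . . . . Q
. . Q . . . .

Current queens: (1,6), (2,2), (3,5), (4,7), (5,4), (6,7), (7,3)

Same column: (4,7)–(6,7) (column 7).
Total attacking pairs: 1.

1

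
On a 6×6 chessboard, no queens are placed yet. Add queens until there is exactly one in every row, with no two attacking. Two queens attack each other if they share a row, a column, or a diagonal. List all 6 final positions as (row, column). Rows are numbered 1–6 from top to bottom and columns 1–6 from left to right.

(1,3) (2,6) (3,2) (4,5) (5,1) (6,4)

Row 1: Safe: 1, 2, 3, 4, 5, 6. Place at column 3.
Row 2: attacked by (1,3)→{2,3,4}. Safe: 1, 5, 6. Place at column 6.
Row 3: attacked by (1,3)→{1,3,5}; (2,6)→{5,6}. Safe: 2, 4. Place at column 2.
Row 4: attacked by (1,3)→{3,6}; (2,6)→{4,6}; (3,2)→{1,2,3}. Safe: 5. Place at column 5.
Row 5: attacked by (1,3)→{3}; (2,6)→{3,6}; (3,2)→{2,4}; (4,5)→{4,5,6}. Safe: 1. Place at column 1.
Row 6: attacked by (1,3)→{3}; (2,6)→{2,6}; (3,2)→{2,5}; (4,5)→{3,5}; (5,1)→{1,2}. Safe: 4. Place at column 4.
Columns [3, 6, 2, 5, 1, 4], r−c [-2, -4, 1, -1, 4, 2], r+c [4, 8, 5, 9, 6, 10] are all distinct, so no two queens attack.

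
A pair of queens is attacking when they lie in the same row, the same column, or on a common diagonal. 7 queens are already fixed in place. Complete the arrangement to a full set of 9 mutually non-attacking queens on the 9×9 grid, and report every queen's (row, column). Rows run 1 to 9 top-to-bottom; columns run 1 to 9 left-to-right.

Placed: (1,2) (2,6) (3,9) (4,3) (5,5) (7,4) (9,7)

(1,2) (2,6) (3,9) (4,3) (5,5) (6,8) (7,4) (8,1) (9,7)

Row 6: attacked by (1,2)→{2,7}; (2,6)→{2,6}; (3,9)→{6,9}; (4,3)→{1,3,5}; (5,5)→{4,5,6}; (7,4)→{3,4,5}; (9,7)→{4,7}. Safe: 8. Place at column 8.
Row 8: attacked by (1,2)→{2,9}; (2,6)→{6}; (3,9)→{4,9}; (4,3)→{3,7}; (5,5)→{2,5,8}; (6,8)→{6,8}; (7,4)→{3,4,5}; (9,7)→{6,7,8}. Safe: 1. Place at column 1.
Columns [2, 6, 9, 3, 5, 8, 4, 1, 7], r−c [-1, -4, -6, 1, 0, -2, 3, 7, 2], r+c [3, 8, 12, 7, 10, 14, 11, 9, 16] are all distinct, so no two queens attack.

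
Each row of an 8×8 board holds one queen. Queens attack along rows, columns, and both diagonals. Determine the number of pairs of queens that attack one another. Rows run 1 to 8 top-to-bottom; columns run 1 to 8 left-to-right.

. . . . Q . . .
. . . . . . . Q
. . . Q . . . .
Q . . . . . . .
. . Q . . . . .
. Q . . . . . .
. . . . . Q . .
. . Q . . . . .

2

Same column: (5,3)–(8,3) (column 3).
Same diagonal: (5,3)–(6,2) (|5−6| = |3−2| = 1).
Total attacking pairs: 2.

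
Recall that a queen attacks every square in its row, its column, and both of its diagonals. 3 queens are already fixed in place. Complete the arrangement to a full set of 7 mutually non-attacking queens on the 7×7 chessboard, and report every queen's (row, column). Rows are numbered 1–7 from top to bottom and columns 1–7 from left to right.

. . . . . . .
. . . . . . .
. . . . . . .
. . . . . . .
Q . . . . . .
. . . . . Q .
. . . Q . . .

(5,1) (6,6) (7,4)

Row 1: attacked by (5,1)→{1,5}; (6,6)→{1,6}; (7,4)→{4}. Safe: 2, 3, 7. Place at column 2.
Row 2: attacked by (1,2)→{1,2,3}; (5,1)→{1,4}; (6,6)→{2,6}; (7,4)→{4}. Safe: 5, 7. Place at column 7.
Row 3: attacked by (1,2)→{2,4}; (2,7)→{6,7}; (5,1)→{1,3}; (6,6)→{3,6}; (7,4)→{4}. Safe: 5. Place at column 5.
Row 4: attacked by (1,2)→{2,5}; (2,7)→{5,7}; (3,5)→{4,5,6}; (5,1)→{1,2}; (6,6)→{4,6}; (7,4)→{1,4,7}. Safe: 3. Place at column 3.
Columns [2, 7, 5, 3, 1, 6, 4], r−c [-1, -5, -2, 1, 4, 0, 3], r+c [3, 9, 8, 7, 6, 12, 11] are all distinct, so no two queens attack.

(1,2) (2,7) (3,5) (4,3) (5,1) (6,6) (7,4)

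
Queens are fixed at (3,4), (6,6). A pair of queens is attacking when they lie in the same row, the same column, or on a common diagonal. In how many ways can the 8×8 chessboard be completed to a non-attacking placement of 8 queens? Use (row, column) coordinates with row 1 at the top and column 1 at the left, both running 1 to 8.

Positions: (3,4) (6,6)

2

Branch on row 1: col 3 → 1; col 5 → 1; col 7 → 0; col 8 → 0.
Sum: 1 + 1 + 0 + 0 = 2.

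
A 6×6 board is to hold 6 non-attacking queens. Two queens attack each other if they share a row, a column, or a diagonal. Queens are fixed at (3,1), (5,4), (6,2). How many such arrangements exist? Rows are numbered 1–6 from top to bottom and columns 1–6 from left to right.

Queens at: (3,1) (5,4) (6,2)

1

Branch on row 1: col 5 → 1; col 6 → 0.
Sum: 1 + 0 = 1.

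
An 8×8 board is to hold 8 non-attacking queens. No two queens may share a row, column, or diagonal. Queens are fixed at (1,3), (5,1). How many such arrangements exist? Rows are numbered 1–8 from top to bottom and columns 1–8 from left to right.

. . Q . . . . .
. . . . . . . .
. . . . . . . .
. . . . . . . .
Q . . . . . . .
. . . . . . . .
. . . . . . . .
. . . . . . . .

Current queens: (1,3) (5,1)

Branch on row 2: col 5 → 2; col 6 → 1; col 7 → 0; col 8 → 1.
Sum: 2 + 1 + 0 + 1 = 4.

4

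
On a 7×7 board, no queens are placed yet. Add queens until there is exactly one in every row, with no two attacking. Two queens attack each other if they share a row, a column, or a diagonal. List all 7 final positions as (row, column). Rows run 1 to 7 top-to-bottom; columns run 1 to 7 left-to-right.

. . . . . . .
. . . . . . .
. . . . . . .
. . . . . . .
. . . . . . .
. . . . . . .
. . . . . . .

(1,6) (2,4) (3,7) (4,1) (5,3) (6,5) (7,2)

Row 1: Safe: 1, 2, 3, 4, 5, 6, 7. Place at column 6.
Row 2: attacked by (1,6)→{5,6,7}. Safe: 1, 2, 3, 4. Place at column 4.
Row 3: attacked by (1,6)→{4,6}; (2,4)→{3,4,5}. Safe: 1, 2, 7. Place at column 7.
Row 4: attacked by (1,6)→{3,6}; (2,4)→{2,4,6}; (3,7)→{6,7}. Safe: 1, 5. Place at column 1.
Row 5: attacked by (1,6)→{2,6}; (2,4)→{1,4,7}; (3,7)→{5,7}; (4,1)→{1,2}. Safe: 3. Place at column 3.
Row 6: attacked by (1,6)→{1,6}; (2,4)→{4}; (3,7)→{4,7}; (4,1)→{1,3}; (5,3)→{2,3,4}. Safe: 5. Place at column 5.
Row 7: attacked by (1,6)→{6}; (2,4)→{4}; (3,7)→{3,7}; (4,1)→{1,4}; (5,3)→{1,3,5}; (6,5)→{4,5,6}. Safe: 2. Place at column 2.
Columns [6, 4, 7, 1, 3, 5, 2], r−c [-5, -2, -4, 3, 2, 1, 5], r+c [7, 6, 10, 5, 8, 11, 9] are all distinct, so no two queens attack.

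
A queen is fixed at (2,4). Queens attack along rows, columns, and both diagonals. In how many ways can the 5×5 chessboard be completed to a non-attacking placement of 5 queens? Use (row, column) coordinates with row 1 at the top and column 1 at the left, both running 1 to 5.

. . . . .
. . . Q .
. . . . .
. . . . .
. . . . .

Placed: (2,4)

Branch on row 1: col 1 → 1; col 2 → 1.
Sum: 1 + 1 = 2.

2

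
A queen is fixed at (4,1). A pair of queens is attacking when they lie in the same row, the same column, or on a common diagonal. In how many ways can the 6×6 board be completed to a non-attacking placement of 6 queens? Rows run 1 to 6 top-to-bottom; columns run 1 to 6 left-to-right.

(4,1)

1

Branch on row 1: col 2 → 1; col 3 → 0; col 5 → 0; col 6 → 0.
Sum: 1 + 0 + 0 + 0 = 1.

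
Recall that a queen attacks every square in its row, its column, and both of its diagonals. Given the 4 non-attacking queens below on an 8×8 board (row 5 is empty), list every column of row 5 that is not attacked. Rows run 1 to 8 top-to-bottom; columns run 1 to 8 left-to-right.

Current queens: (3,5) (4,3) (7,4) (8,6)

columns 1, 8

(3,5) attacks row 5 at column 5 and diagonals 3, 7.
(4,3) attacks row 5 at column 3 and diagonals 2, 4.
(7,4) attacks row 5 at column 4 and diagonals 2, 6.
(8,6) attacks row 5 at column 6 and diagonals 3.
Attacked columns: {2, 3, 4, 5, 6, 7}. Safe: {1, 8}.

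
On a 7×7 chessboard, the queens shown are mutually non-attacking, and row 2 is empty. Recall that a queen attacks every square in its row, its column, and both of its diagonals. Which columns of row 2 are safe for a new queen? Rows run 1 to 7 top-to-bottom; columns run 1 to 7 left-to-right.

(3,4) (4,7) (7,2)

columns 1, 6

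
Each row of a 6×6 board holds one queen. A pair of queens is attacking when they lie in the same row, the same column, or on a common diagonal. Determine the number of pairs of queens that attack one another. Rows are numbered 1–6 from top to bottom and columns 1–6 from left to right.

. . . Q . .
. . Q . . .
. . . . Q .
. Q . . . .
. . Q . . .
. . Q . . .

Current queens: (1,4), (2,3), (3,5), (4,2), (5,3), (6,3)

Same column: (2,3)–(5,3) (column 3); (2,3)–(6,3) (column 3); (5,3)–(6,3) (column 3).
Same diagonal: (1,4)–(2,3) (|1−2| = |4−3| = 1); (3,5)–(5,3) (|3−5| = |5−3| = 2); (4,2)–(5,3) (|4−5| = |2−3| = 1).
Total attacking pairs: 6.

6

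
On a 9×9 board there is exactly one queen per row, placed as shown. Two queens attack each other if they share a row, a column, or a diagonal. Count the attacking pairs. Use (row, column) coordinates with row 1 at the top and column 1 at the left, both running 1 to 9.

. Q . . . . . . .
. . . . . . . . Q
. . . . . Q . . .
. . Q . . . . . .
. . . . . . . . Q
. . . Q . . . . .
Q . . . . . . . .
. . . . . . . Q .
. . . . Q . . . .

2

Same column: (2,9)–(5,9) (column 9).
Same diagonal: (5,9)–(9,5) (|5−9| = |9−5| = 4).
Total attacking pairs: 2.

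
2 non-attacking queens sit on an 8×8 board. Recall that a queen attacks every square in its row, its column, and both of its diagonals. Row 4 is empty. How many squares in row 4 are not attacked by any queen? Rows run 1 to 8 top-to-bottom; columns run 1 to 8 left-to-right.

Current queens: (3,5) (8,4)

4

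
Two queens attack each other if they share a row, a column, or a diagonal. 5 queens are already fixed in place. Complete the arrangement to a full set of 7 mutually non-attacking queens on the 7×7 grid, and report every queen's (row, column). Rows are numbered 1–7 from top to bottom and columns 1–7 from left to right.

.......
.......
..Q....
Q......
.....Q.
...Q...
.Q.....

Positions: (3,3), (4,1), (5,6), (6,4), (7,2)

Row 1: attacked by (3,3)→{1,3,5}; (4,1)→{1,4}; (5,6)→{2,6}; (6,4)→{4}; (7,2)→{2}. Safe: 7. Place at column 7.
Row 2: attacked by (1,7)→{6,7}; (3,3)→{2,3,4}; (4,1)→{1,3}; (5,6)→{3,6}; (6,4)→{4}; (7,2)→{2,7}. Safe: 5. Place at column 5.
Columns [7, 5, 3, 1, 6, 4, 2], r−c [-6, -3, 0, 3, -1, 2, 5], r+c [8, 7, 6, 5, 11, 10, 9] are all distinct, so no two queens attack.

(1,7) (2,5) (3,3) (4,1) (5,6) (6,4) (7,2)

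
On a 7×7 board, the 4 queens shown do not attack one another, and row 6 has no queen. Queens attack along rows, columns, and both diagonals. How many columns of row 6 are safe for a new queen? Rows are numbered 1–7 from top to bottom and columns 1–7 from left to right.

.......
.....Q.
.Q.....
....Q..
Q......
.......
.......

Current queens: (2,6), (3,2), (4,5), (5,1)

(2,6) attacks row 6 at column 6 and diagonals 2.
(3,2) attacks row 6 at column 2 and diagonals 5.
(4,5) attacks row 6 at column 5 and diagonals 3, 7.
(5,1) attacks row 6 at column 1 and diagonals 2.
Attacked columns: {1, 2, 3, 5, 6, 7}. Safe: {4}.

1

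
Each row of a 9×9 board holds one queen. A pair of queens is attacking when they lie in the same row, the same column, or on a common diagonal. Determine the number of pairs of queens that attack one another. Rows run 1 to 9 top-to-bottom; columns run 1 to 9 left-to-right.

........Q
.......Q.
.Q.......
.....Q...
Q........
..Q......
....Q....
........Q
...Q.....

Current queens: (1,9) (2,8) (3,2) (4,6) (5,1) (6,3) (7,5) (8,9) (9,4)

4

Same column: (1,9)–(8,9) (column 9).
Same diagonal: (1,9)–(2,8) (|1−2| = |9−8| = 1); (1,9)–(4,6) (|1−4| = |9−6| = 3); (2,8)–(4,6) (|2−4| = |8−6| = 2).
Total attacking pairs: 4.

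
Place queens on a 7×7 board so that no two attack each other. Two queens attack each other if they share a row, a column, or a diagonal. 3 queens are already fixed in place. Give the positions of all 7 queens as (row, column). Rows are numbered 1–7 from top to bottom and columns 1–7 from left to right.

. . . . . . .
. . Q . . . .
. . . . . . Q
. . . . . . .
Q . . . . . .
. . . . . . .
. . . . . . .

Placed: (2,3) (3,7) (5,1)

(1,6) (2,3) (3,7) (4,4) (5,1) (6,5) (7,2)

Row 1: attacked by (2,3)→{2,3,4}; (3,7)→{5,7}; (5,1)→{1,5}. Safe: 6. Place at column 6.
Row 4: attacked by (1,6)→{3,6}; (2,3)→{1,3,5}; (3,7)→{6,7}; (5,1)→{1,2}. Safe: 4. Place at column 4.
Row 6: attacked by (1,6)→{1,6}; (2,3)→{3,7}; (3,7)→{4,7}; (4,4)→{2,4,6}; (5,1)→{1,2}. Safe: 5. Place at column 5.
Row 7: attacked by (1,6)→{6}; (2,3)→{3}; (3,7)→{3,7}; (4,4)→{1,4,7}; (5,1)→{1,3}; (6,5)→{4,5,6}. Safe: 2. Place at column 2.
Columns [6, 3, 7, 4, 1, 5, 2], r−c [-5, -1, -4, 0, 4, 1, 5], r+c [7, 5, 10, 8, 6, 11, 9] are all distinct, so no two queens attack.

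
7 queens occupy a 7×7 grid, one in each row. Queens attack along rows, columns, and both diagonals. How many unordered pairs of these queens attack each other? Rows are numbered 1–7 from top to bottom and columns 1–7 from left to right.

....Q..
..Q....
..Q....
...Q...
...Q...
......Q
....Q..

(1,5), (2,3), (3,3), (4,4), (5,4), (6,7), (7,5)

6

Same column: (1,5)–(7,5) (column 5); (2,3)–(3,3) (column 3); (4,4)–(5,4) (column 4).
Same diagonal: (1,5)–(3,3) (|1−3| = |5−3| = 2); (2,3)–(6,7) (|2−6| = |3−7| = 4); (3,3)–(4,4) (|3−4| = |3−4| = 1).
Total attacking pairs: 6.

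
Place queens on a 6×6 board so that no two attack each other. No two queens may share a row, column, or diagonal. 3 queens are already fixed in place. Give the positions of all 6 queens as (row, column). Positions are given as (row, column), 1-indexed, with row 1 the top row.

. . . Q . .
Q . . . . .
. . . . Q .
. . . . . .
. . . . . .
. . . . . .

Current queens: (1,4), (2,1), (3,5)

(1,4) (2,1) (3,5) (4,2) (5,6) (6,3)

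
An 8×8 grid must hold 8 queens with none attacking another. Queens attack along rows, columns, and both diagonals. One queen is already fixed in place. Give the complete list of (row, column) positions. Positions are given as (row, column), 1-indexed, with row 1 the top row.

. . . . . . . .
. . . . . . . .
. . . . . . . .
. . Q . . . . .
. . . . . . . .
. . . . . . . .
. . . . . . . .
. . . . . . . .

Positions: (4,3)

(1,8) (2,2) (3,5) (4,3) (5,1) (6,7) (7,4) (8,6)

Row 1: attacked by (4,3)→{3,6}. Safe: 1, 2, 4, 5, 7, 8. Place at column 8.
Row 2: attacked by (1,8)→{7,8}; (4,3)→{1,3,5}. Safe: 2, 4, 6. Place at column 2.
Row 3: attacked by (1,8)→{6,8}; (2,2)→{1,2,3}; (4,3)→{2,3,4}. Safe: 5, 7. Place at column 5.
Row 5: attacked by (1,8)→{4,8}; (2,2)→{2,5}; (3,5)→{3,5,7}; (4,3)→{2,3,4}. Safe: 1, 6. Place at column 1.
Row 6: attacked by (1,8)→{3,8}; (2,2)→{2,6}; (3,5)→{2,5,8}; (4,3)→{1,3,5}; (5,1)→{1,2}. Safe: 4, 7. Place at column 7.
Row 7: attacked by (1,8)→{2,8}; (2,2)→{2,7}; (3,5)→{1,5}; (4,3)→{3,6}; (5,1)→{1,3}; (6,7)→{6,7,8}. Safe: 4. Place at column 4.
Row 8: attacked by (1,8)→{1,8}; (2,2)→{2,8}; (3,5)→{5}; (4,3)→{3,7}; (5,1)→{1,4}; (6,7)→{5,7}; (7,4)→{3,4,5}. Safe: 6. Place at column 6.
Columns [8, 2, 5, 3, 1, 7, 4, 6], r−c [-7, 0, -2, 1, 4, -1, 3, 2], r+c [9, 4, 8, 7, 6, 13, 11, 14] are all distinct, so no two queens attack.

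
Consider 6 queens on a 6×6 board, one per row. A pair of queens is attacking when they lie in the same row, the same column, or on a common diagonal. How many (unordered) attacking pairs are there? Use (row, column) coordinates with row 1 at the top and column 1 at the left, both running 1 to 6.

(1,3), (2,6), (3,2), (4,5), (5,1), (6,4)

All columns are distinct and no two queens satisfy |Δrow| = |Δcol|, so no pair attacks.

0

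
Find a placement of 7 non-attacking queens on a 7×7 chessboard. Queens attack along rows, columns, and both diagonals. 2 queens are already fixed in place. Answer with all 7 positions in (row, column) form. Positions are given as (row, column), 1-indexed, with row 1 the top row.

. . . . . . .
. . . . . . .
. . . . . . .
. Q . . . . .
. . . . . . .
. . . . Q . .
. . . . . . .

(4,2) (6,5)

(1,1) (2,6) (3,4) (4,2) (5,7) (6,5) (7,3)

Row 1: attacked by (4,2)→{2,5}; (6,5)→{5}. Safe: 1, 3, 4, 6, 7. Place at column 1.
Row 2: attacked by (1,1)→{1,2}; (4,2)→{2,4}; (6,5)→{1,5}. Safe: 3, 6, 7. Place at column 6.
Row 3: attacked by (1,1)→{1,3}; (2,6)→{5,6,7}; (4,2)→{1,2,3}; (6,5)→{2,5}. Safe: 4. Place at column 4.
Row 5: attacked by (1,1)→{1,5}; (2,6)→{3,6}; (3,4)→{2,4,6}; (4,2)→{1,2,3}; (6,5)→{4,5,6}. Safe: 7. Place at column 7.
Row 7: attacked by (1,1)→{1,7}; (2,6)→{1,6}; (3,4)→{4}; (4,2)→{2,5}; (5,7)→{5,7}; (6,5)→{4,5,6}. Safe: 3. Place at column 3.
Columns [1, 6, 4, 2, 7, 5, 3], r−c [0, -4, -1, 2, -2, 1, 4], r+c [2, 8, 7, 6, 12, 11, 10] are all distinct, so no two queens attack.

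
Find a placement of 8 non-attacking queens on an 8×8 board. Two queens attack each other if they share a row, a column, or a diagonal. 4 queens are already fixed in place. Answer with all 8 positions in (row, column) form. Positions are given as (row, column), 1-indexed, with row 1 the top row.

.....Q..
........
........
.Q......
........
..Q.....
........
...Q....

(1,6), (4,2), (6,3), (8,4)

(1,6) (2,1) (3,5) (4,2) (5,8) (6,3) (7,7) (8,4)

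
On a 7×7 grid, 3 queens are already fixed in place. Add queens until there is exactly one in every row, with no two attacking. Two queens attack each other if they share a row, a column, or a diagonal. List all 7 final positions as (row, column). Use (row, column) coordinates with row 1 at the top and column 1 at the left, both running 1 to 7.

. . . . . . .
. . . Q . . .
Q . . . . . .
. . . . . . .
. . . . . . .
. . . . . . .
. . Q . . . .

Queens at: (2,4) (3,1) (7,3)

Row 1: attacked by (2,4)→{3,4,5}; (3,1)→{1,3}; (7,3)→{3}. Safe: 2, 6, 7. Place at column 7.
Row 4: attacked by (1,7)→{4,7}; (2,4)→{2,4,6}; (3,1)→{1,2}; (7,3)→{3,6}. Safe: 5. Place at column 5.
Row 5: attacked by (1,7)→{3,7}; (2,4)→{1,4,7}; (3,1)→{1,3}; (4,5)→{4,5,6}; (7,3)→{1,3,5}. Safe: 2. Place at column 2.
Row 6: attacked by (1,7)→{2,7}; (2,4)→{4}; (3,1)→{1,4}; (4,5)→{3,5,7}; (5,2)→{1,2,3}; (7,3)→{2,3,4}. Safe: 6. Place at column 6.
Columns [7, 4, 1, 5, 2, 6, 3], r−c [-6, -2, 2, -1, 3, 0, 4], r+c [8, 6, 4, 9, 7, 12, 10] are all distinct, so no two queens attack.

(1,7) (2,4) (3,1) (4,5) (5,2) (6,6) (7,3)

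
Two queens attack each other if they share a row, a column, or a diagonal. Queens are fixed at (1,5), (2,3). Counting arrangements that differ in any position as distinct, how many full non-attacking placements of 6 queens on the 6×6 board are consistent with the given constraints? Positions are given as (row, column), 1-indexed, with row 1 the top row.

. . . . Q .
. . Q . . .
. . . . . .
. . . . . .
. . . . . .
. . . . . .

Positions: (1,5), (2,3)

1

Branch on row 3: col 1 → 1; col 6 → 0.
Sum: 1 + 0 = 1.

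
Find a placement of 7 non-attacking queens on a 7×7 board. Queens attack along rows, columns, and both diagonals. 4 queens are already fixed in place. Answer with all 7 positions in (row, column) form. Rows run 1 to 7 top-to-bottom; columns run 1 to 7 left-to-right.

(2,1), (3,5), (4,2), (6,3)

(1,4) (2,1) (3,5) (4,2) (5,6) (6,3) (7,7)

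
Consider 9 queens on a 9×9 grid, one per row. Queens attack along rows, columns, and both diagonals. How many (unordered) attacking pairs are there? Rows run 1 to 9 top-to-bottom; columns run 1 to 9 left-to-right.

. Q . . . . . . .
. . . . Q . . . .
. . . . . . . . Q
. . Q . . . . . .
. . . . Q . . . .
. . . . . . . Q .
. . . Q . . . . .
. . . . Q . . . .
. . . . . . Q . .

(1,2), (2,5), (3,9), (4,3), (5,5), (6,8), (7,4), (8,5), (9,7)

5

Same column: (2,5)–(5,5) (column 5); (2,5)–(8,5) (column 5); (5,5)–(8,5) (column 5).
Same diagonal: (2,5)–(4,3) (|2−4| = |5−3| = 2); (7,4)–(8,5) (|7−8| = |4−5| = 1).
Total attacking pairs: 5.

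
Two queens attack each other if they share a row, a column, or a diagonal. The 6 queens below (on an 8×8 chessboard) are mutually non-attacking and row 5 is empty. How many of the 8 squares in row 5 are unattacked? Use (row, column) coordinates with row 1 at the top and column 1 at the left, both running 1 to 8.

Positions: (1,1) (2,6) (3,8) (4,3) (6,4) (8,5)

1

(1,1) attacks row 5 at column 1 and diagonals 5.
(2,6) attacks row 5 at column 6 and diagonals 3.
(3,8) attacks row 5 at column 8 and diagonals 6.
(4,3) attacks row 5 at column 3 and diagonals 2, 4.
(6,4) attacks row 5 at column 4 and diagonals 3, 5.
(8,5) attacks row 5 at column 5 and diagonals 2, 8.
Attacked columns: {1, 2, 3, 4, 5, 6, 8}. Safe: {7}.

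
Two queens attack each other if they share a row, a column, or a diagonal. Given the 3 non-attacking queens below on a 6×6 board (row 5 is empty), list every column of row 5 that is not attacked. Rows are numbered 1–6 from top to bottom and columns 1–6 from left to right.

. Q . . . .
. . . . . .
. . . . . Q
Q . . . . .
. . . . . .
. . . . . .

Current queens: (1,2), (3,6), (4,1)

columns 3, 5

(1,2) attacks row 5 at column 2 and diagonals 6.
(3,6) attacks row 5 at column 6 and diagonals 4.
(4,1) attacks row 5 at column 1 and diagonals 2.
Attacked columns: {1, 2, 4, 6}. Safe: {3, 5}.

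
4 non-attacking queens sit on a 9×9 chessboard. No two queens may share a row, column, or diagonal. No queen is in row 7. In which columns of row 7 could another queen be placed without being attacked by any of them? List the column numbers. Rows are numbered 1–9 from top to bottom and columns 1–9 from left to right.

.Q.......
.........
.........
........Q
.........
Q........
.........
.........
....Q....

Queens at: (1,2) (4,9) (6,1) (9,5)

columns 4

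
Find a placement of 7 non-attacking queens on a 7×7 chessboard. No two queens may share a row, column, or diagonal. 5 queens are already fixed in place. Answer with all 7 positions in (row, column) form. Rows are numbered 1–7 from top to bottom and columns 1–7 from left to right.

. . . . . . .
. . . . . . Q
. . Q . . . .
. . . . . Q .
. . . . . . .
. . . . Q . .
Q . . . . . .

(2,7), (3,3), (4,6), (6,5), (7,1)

(1,4) (2,7) (3,3) (4,6) (5,2) (6,5) (7,1)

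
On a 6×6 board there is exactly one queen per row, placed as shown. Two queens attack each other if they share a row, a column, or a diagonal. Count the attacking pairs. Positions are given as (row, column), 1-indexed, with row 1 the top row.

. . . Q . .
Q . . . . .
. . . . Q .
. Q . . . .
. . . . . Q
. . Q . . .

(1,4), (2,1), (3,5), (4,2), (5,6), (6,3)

All columns are distinct and no two queens satisfy |Δrow| = |Δcol|, so no pair attacks.

0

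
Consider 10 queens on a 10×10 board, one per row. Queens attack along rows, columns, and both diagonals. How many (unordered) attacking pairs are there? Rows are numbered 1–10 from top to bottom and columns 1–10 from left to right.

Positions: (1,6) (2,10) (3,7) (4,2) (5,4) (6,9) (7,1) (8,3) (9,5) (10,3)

1

Same column: (8,3)–(10,3) (column 3).
Total attacking pairs: 1.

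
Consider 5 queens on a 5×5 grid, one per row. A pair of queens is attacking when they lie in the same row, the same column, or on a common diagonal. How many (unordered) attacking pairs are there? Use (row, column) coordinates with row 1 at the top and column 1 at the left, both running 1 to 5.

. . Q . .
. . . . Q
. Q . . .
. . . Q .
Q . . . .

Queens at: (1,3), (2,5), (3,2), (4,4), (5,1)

All columns are distinct and no two queens satisfy |Δrow| = |Δcol|, so no pair attacks.

0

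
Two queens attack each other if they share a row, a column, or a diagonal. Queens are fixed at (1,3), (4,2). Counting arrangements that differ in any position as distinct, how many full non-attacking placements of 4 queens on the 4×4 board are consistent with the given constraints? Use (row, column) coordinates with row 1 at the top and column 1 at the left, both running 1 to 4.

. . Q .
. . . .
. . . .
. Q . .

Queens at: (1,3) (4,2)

Branch on row 2: col 1 → 1.
Sum: 1 = 1.

1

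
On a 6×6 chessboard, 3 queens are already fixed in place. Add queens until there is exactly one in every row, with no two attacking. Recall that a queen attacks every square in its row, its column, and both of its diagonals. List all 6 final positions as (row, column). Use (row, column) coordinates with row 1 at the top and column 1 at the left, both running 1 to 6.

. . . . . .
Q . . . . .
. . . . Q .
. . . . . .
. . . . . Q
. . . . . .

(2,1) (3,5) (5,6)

Row 1: attacked by (2,1)→{1,2}; (3,5)→{3,5}; (5,6)→{2,6}. Safe: 4. Place at column 4.
Row 4: attacked by (1,4)→{1,4}; (2,1)→{1,3}; (3,5)→{4,5,6}; (5,6)→{5,6}. Safe: 2. Place at column 2.
Row 6: attacked by (1,4)→{4}; (2,1)→{1,5}; (3,5)→{2,5}; (4,2)→{2,4}; (5,6)→{5,6}. Safe: 3. Place at column 3.
Columns [4, 1, 5, 2, 6, 3], r−c [-3, 1, -2, 2, -1, 3], r+c [5, 3, 8, 6, 11, 9] are all distinct, so no two queens attack.

(1,4) (2,1) (3,5) (4,2) (5,6) (6,3)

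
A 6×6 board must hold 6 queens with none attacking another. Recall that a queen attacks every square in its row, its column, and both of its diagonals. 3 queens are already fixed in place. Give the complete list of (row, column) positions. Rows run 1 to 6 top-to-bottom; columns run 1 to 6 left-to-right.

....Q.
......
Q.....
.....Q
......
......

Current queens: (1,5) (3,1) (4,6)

Row 2: attacked by (1,5)→{4,5,6}; (3,1)→{1,2}; (4,6)→{4,6}. Safe: 3. Place at column 3.
Row 5: attacked by (1,5)→{1,5}; (2,3)→{3,6}; (3,1)→{1,3}; (4,6)→{5,6}. Safe: 2, 4. Place at column 4.
Row 6: attacked by (1,5)→{5}; (2,3)→{3}; (3,1)→{1,4}; (4,6)→{4,6}; (5,4)→{3,4,5}. Safe: 2. Place at column 2.
Columns [5, 3, 1, 6, 4, 2], r−c [-4, -1, 2, -2, 1, 4], r+c [6, 5, 4, 10, 9, 8] are all distinct, so no two queens attack.

(1,5) (2,3) (3,1) (4,6) (5,4) (6,2)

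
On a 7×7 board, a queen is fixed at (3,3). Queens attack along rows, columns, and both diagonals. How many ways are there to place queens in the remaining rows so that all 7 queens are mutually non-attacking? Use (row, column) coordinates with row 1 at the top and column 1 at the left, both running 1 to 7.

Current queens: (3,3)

Branch on row 1: col 2 → 2; col 4 → 2; col 6 → 1; col 7 → 1.
Sum: 2 + 2 + 1 + 1 = 6.

6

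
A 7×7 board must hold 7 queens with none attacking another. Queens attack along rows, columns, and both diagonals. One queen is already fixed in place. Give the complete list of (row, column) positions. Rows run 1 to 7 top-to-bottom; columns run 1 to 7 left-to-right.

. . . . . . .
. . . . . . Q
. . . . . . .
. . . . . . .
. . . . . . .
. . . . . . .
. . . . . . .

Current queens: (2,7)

(1,3) (2,7) (3,4) (4,1) (5,5) (6,2) (7,6)

Row 1: attacked by (2,7)→{6,7}. Safe: 1, 2, 3, 4, 5. Place at column 3.
Row 3: attacked by (1,3)→{1,3,5}; (2,7)→{6,7}. Safe: 2, 4. Place at column 4.
Row 4: attacked by (1,3)→{3,6}; (2,7)→{5,7}; (3,4)→{3,4,5}. Safe: 1, 2. Place at column 1.
Row 5: attacked by (1,3)→{3,7}; (2,7)→{4,7}; (3,4)→{2,4,6}; (4,1)→{1,2}. Safe: 5. Place at column 5.
Row 6: attacked by (1,3)→{3}; (2,7)→{3,7}; (3,4)→{1,4,7}; (4,1)→{1,3}; (5,5)→{4,5,6}. Safe: 2. Place at column 2.
Row 7: attacked by (1,3)→{3}; (2,7)→{2,7}; (3,4)→{4}; (4,1)→{1,4}; (5,5)→{3,5,7}; (6,2)→{1,2,3}. Safe: 6. Place at column 6.
Columns [3, 7, 4, 1, 5, 2, 6], r−c [-2, -5, -1, 3, 0, 4, 1], r+c [4, 9, 7, 5, 10, 8, 13] are all distinct, so no two queens attack.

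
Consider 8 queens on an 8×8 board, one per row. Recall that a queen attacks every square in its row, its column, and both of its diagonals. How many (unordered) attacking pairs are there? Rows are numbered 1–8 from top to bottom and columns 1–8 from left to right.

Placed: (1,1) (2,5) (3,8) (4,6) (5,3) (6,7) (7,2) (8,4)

0

All columns are distinct and no two queens satisfy |Δrow| = |Δcol|, so no pair attacks.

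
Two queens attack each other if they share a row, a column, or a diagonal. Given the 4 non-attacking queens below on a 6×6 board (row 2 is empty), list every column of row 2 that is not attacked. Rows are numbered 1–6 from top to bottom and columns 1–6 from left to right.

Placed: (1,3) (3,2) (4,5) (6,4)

columns 6

(1,3) attacks row 2 at column 3 and diagonals 2, 4.
(3,2) attacks row 2 at column 2 and diagonals 1, 3.
(4,5) attacks row 2 at column 5 and diagonals 3.
(6,4) attacks row 2 at column 4.
Attacked columns: {1, 2, 3, 4, 5}. Safe: {6}.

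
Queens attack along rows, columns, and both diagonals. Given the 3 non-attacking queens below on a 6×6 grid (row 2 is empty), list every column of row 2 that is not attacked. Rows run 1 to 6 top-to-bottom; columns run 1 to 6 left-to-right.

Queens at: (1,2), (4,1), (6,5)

columns 4, 6

(1,2) attacks row 2 at column 2 and diagonals 1, 3.
(4,1) attacks row 2 at column 1 and diagonals 3.
(6,5) attacks row 2 at column 5 and diagonals 1.
Attacked columns: {1, 2, 3, 5}. Safe: {4, 6}.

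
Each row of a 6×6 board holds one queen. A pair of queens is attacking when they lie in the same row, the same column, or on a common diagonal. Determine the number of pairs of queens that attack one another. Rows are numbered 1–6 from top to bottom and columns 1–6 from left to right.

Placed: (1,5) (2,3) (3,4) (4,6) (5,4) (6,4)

Same column: (3,4)–(5,4) (column 4); (3,4)–(6,4) (column 4); (5,4)–(6,4) (column 4).
Same diagonal: (2,3)–(3,4) (|2−3| = |3−4| = 1); (4,6)–(6,4) (|4−6| = |6−4| = 2).
Total attacking pairs: 5.

5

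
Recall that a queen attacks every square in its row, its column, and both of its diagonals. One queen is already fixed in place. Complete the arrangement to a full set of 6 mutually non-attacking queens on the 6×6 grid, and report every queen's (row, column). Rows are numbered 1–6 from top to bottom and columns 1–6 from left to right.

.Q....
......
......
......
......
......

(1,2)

Row 2: attacked by (1,2)→{1,2,3}. Safe: 4, 5, 6. Place at column 4.
Row 3: attacked by (1,2)→{2,4}; (2,4)→{3,4,5}. Safe: 1, 6. Place at column 6.
Row 4: attacked by (1,2)→{2,5}; (2,4)→{2,4,6}; (3,6)→{5,6}. Safe: 1, 3. Place at column 1.
Row 5: attacked by (1,2)→{2,6}; (2,4)→{1,4}; (3,6)→{4,6}; (4,1)→{1,2}. Safe: 3, 5. Place at column 3.
Row 6: attacked by (1,2)→{2}; (2,4)→{4}; (3,6)→{3,6}; (4,1)→{1,3}; (5,3)→{2,3,4}. Safe: 5. Place at column 5.
Columns [2, 4, 6, 1, 3, 5], r−c [-1, -2, -3, 3, 2, 1], r+c [3, 6, 9, 5, 8, 11] are all distinct, so no two queens attack.

(1,2) (2,4) (3,6) (4,1) (5,3) (6,5)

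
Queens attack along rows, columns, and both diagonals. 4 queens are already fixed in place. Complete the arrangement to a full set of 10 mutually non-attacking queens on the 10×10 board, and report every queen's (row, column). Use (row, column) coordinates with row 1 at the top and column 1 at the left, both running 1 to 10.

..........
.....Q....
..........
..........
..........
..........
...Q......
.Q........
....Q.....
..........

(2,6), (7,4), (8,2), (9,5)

Row 1: attacked by (2,6)→{5,6,7}; (7,4)→{4,10}; (8,2)→{2,9}; (9,5)→{5}. Safe: 1, 3, 8. Place at column 1.
Row 3: attacked by (1,1)→{1,3}; (2,6)→{5,6,7}; (7,4)→{4,8}; (8,2)→{2,7}; (9,5)→{5}. Safe: 9, 10. Place at column 10.
Row 4: attacked by (1,1)→{1,4}; (2,6)→{4,6,8}; (3,10)→{9,10}; (7,4)→{1,4,7}; (8,2)→{2,6}; (9,5)→{5,10}. Safe: 3. Place at column 3.
Row 5: attacked by (1,1)→{1,5}; (2,6)→{3,6,9}; (3,10)→{8,10}; (4,3)→{2,3,4}; (7,4)→{2,4,6}; (8,2)→{2,5}; (9,5)→{1,5,9}. Safe: 7. Place at column 7.
Row 6: attacked by (1,1)→{1,6}; (2,6)→{2,6,10}; (3,10)→{7,10}; (4,3)→{1,3,5}; (5,7)→{6,7,8}; (7,4)→{3,4,5}; (8,2)→{2,4}; (9,5)→{2,5,8}. Safe: 9. Place at column 9.
Row 10: attacked by (1,1)→{1,10}; (2,6)→{6}; (3,10)→{3,10}; (4,3)→{3,9}; (5,7)→{2,7}; (6,9)→{5,9}; (7,4)→{1,4,7}; (8,2)→{2,4}; (9,5)→{4,5,6}. Safe: 8. Place at column 8.
Columns [1, 6, 10, 3, 7, 9, 4, 2, 5, 8], r−c [0, -4, -7, 1, -2, -3, 3, 6, 4, 2], r+c [2, 8, 13, 7, 12, 15, 11, 10, 14, 18] are all distinct, so no two queens attack.

(1,1) (2,6) (3,10) (4,3) (5,7) (6,9) (7,4) (8,2) (9,5) (10,8)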